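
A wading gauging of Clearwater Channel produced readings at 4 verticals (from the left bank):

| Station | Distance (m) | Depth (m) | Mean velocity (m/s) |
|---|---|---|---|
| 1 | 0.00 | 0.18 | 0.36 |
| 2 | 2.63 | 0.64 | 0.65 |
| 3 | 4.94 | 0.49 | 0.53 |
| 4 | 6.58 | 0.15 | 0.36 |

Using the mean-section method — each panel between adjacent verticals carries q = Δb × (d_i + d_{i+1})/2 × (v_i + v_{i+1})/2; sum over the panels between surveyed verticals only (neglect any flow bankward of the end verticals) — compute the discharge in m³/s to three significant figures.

Panel 1-2: Δb = 2.63 m, d̄ = (0.18+0.64)/2 = 0.41, v̄ = (0.36+0.65)/2 = 0.505 → q = 2.63×0.41×0.505 = 0.5445 m³/s
Panel 2-3: Δb = 2.31 m, d̄ = (0.64+0.49)/2 = 0.565, v̄ = (0.65+0.53)/2 = 0.59 → q = 2.31×0.565×0.59 = 0.7700 m³/s
Panel 3-4: Δb = 1.64 m, d̄ = (0.49+0.15)/2 = 0.32, v̄ = (0.53+0.36)/2 = 0.445 → q = 1.64×0.32×0.445 = 0.2335 m³/s
Q = Σ q = 1.548 m³/s

1.55 m³/s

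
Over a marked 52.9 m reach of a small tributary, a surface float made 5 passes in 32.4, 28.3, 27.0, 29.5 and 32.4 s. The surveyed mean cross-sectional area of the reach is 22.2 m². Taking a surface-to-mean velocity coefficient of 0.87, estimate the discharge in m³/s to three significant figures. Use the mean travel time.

t̄ = (32.4 + 28.3 + 27.0 + 29.5 + 32.4) / 5 = 29.92 s
v_surface = L / t̄ = 52.9 / 29.92 = 1.768 m/s
v_mean = 0.87 × 1.768 = 1.538 m/s
Q = A × v_mean = 22.2 × 1.538 = 34.15 m³/s

34.1 m³/s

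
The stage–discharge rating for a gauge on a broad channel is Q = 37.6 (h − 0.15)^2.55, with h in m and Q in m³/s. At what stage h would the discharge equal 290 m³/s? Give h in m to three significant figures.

2.38 m

h − h₀ = (Q/C)^(1/b) = (290/37.6)^(1/2.55) = 2.228 m
h = 0.15 + 2.228 = 2.378 m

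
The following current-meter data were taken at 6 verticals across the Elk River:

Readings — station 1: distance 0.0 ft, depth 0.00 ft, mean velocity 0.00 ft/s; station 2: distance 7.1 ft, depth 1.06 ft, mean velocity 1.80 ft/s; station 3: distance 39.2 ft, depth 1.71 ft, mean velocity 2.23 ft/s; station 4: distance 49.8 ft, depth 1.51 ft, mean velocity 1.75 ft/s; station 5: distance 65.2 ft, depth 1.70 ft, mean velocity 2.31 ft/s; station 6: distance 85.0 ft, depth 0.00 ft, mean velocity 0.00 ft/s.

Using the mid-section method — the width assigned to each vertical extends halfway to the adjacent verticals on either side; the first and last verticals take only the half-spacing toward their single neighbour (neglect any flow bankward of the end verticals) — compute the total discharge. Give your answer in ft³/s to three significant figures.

222 ft³/s

w_2 = (39.2 − 0.0)/2 = 19.6 ft; q_2 = 1.80 × 1.06 × 19.6 = 37.40 ft³/s
w_3 = (49.8 − 7.1)/2 = 21.35 ft; q_3 = 2.23 × 1.71 × 21.35 = 81.41 ft³/s
w_4 = (65.2 − 39.2)/2 = 13 ft; q_4 = 1.75 × 1.51 × 13 = 34.35 ft³/s
w_5 = (85.0 − 49.8)/2 = 17.6 ft; q_5 = 2.31 × 1.70 × 17.6 = 69.12 ft³/s
Stations 1, 6 contribute zero (depth or velocity is 0).
Q = Σ qᵢ = 222.3 ft³/s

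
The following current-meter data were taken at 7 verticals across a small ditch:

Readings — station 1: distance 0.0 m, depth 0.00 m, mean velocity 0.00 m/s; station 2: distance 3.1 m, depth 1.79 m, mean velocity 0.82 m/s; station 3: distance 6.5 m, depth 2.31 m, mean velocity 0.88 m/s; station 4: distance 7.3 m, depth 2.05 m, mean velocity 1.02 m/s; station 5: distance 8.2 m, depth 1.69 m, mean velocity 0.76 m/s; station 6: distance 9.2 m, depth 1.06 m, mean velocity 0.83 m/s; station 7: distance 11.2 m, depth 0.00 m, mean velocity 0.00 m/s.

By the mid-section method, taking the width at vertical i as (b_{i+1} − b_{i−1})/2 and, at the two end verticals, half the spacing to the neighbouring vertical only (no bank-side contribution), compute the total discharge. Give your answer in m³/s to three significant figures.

w_2 = (6.5 − 0.0)/2 = 3.25 m; q_2 = 0.82 × 1.79 × 3.25 = 4.770 m³/s
w_3 = (7.3 − 3.1)/2 = 2.1 m; q_3 = 0.88 × 2.31 × 2.1 = 4.269 m³/s
w_4 = (8.2 − 6.5)/2 = 0.85 m; q_4 = 1.02 × 2.05 × 0.85 = 1.777 m³/s
w_5 = (9.2 − 7.3)/2 = 0.95 m; q_5 = 0.76 × 1.69 × 0.95 = 1.220 m³/s
w_6 = (11.2 − 8.2)/2 = 1.5 m; q_6 = 0.83 × 1.06 × 1.5 = 1.320 m³/s
Stations 1, 7 contribute zero (depth or velocity is 0).
Q = Σ qᵢ = 13.36 m³/s

13.4 m³/s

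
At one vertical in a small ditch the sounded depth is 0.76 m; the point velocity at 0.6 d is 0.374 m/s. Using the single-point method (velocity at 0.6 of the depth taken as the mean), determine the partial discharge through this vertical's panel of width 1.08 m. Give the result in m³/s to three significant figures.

v̄ = v₀.₆ = 0.374 m/s
q = v̄ × d × w = 0.3740 × 0.76 × 1.08 = 0.3070 m³/s

0.307 m³/s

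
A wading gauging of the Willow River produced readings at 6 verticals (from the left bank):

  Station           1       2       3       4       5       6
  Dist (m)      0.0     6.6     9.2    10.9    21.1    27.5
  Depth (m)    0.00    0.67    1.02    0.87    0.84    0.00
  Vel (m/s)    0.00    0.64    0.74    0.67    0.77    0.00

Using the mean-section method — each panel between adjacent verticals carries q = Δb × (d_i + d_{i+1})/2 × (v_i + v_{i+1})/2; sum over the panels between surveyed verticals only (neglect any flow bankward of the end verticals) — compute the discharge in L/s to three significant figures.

10700 L/s

Panel 1-2: Δb = 6.6 m, d̄ = (0.00+0.67)/2 = 0.335, v̄ = (0.00+0.64)/2 = 0.32 → q = 6.6×0.335×0.32 = 0.7075 m³/s
Panel 2-3: Δb = 2.6 m, d̄ = (0.67+1.02)/2 = 0.845, v̄ = (0.64+0.74)/2 = 0.69 → q = 2.6×0.845×0.69 = 1.516 m³/s
Panel 3-4: Δb = 1.7 m, d̄ = (1.02+0.87)/2 = 0.945, v̄ = (0.74+0.67)/2 = 0.705 → q = 1.7×0.945×0.705 = 1.133 m³/s
Panel 4-5: Δb = 10.2 m, d̄ = (0.87+0.84)/2 = 0.855, v̄ = (0.67+0.77)/2 = 0.72 → q = 10.2×0.855×0.72 = 6.279 m³/s
Panel 5-6: Δb = 6.4 m, d̄ = (0.84+0.00)/2 = 0.42, v̄ = (0.77+0.00)/2 = 0.385 → q = 6.4×0.42×0.385 = 1.035 m³/s
Q = Σ q = 10.67 m³/s
= 10.67 × 1000 = 10670 L/s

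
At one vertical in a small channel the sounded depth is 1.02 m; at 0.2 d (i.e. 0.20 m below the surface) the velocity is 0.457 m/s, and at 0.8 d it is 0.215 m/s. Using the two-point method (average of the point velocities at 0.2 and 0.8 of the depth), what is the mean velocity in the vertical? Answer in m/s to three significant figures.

v̄ = (0.457 + 0.215) / 2 = 0.3360 m/s

0.336 m/s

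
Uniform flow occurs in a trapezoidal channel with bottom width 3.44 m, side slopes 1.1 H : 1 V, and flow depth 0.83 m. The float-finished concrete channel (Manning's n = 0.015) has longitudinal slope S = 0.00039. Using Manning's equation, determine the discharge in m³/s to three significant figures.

3.43 m³/s

A = (b + z·y)·y = (3.44 + 1.1×0.83)×0.83 = 3.613 m²
P = b + 2y√(1+z²) = 3.44 + 2×0.83×√(1+1.1²) = 5.908 m
R = A/P = 3.613/5.908 = 0.6116 m
Q = (1/n)·A·R^(2/3)·S^(1/2) = (1/0.015) × 3.613 × 0.6116^(2/3) × 0.00039^(1/2) = 3.427 m³/s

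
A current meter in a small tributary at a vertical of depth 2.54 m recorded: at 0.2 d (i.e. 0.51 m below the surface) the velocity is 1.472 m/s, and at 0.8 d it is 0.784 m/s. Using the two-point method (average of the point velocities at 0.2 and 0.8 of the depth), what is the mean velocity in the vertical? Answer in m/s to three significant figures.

v̄ = (1.472 + 0.784) / 2 = 1.128 m/s

1.13 m/s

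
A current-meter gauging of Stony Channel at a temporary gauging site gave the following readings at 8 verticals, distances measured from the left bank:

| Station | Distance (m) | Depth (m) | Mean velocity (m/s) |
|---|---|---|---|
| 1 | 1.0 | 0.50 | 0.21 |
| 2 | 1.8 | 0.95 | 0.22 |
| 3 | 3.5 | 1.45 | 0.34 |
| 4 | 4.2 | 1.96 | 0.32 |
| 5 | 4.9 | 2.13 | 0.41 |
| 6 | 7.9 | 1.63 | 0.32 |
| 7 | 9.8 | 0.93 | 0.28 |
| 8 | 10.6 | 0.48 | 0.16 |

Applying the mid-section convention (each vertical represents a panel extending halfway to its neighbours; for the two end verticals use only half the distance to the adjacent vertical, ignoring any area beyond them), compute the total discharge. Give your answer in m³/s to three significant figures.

w_1 = (1.8 − 1.0)/2 = 0.4 m; q_1 = 0.21 × 0.50 × 0.4 = 0.04200 m³/s
w_2 = (3.5 − 1.0)/2 = 1.25 m; q_2 = 0.22 × 0.95 × 1.25 = 0.2613 m³/s
w_3 = (4.2 − 1.8)/2 = 1.2 m; q_3 = 0.34 × 1.45 × 1.2 = 0.5916 m³/s
w_4 = (4.9 − 3.5)/2 = 0.7 m; q_4 = 0.32 × 1.96 × 0.7 = 0.4390 m³/s
w_5 = (7.9 − 4.2)/2 = 1.85 m; q_5 = 0.41 × 2.13 × 1.85 = 1.616 m³/s
w_6 = (9.8 − 4.9)/2 = 2.45 m; q_6 = 0.32 × 1.63 × 2.45 = 1.278 m³/s
w_7 = (10.6 − 7.9)/2 = 1.35 m; q_7 = 0.28 × 0.93 × 1.35 = 0.3515 m³/s
w_8 = (10.6 − 9.8)/2 = 0.4 m; q_8 = 0.16 × 0.48 × 0.4 = 0.03072 m³/s
Q = Σ qᵢ = 4.610 m³/s

4.61 m³/s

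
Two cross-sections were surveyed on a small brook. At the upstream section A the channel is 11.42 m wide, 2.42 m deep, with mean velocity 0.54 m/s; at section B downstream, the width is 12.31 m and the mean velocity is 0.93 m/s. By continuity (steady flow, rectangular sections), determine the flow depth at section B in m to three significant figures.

1.30 m

Q = A₁V₁ = (11.42×2.42) × 0.54 = 14.92 m³/s
d₂ = Q/(b₂ V₂) = 14.92/(12.31×0.93) = 1.304 m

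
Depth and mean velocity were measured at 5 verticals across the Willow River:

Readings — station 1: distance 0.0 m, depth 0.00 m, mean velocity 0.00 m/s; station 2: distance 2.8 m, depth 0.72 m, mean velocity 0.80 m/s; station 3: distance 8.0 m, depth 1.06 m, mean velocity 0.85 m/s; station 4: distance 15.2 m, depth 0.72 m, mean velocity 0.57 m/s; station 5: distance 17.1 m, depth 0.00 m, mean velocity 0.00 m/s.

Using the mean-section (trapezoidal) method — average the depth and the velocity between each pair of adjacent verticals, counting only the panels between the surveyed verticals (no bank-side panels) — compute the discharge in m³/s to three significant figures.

8.97 m³/s

Panel 1-2: Δb = 2.8 m, d̄ = (0.00+0.72)/2 = 0.36, v̄ = (0.00+0.80)/2 = 0.4 → q = 2.8×0.36×0.4 = 0.4032 m³/s
Panel 2-3: Δb = 5.2 m, d̄ = (0.72+1.06)/2 = 0.89, v̄ = (0.80+0.85)/2 = 0.825 → q = 5.2×0.89×0.825 = 3.818 m³/s
Panel 3-4: Δb = 7.2 m, d̄ = (1.06+0.72)/2 = 0.89, v̄ = (0.85+0.57)/2 = 0.71 → q = 7.2×0.89×0.71 = 4.550 m³/s
Panel 4-5: Δb = 1.9 m, d̄ = (0.72+0.00)/2 = 0.36, v̄ = (0.57+0.00)/2 = 0.285 → q = 1.9×0.36×0.285 = 0.1949 m³/s
Q = Σ q = 8.966 m³/s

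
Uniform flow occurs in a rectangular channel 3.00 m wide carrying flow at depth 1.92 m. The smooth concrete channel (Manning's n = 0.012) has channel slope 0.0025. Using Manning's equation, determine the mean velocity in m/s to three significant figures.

A = b·y = 3.00 × 1.92 = 5.760 m²
P = b + 2y = 3.00 + 2×1.92 = 6.840 m
R = A/P = 5.760/6.840 = 0.8421 m
Q = (1/n)·A·R^(2/3)·S^(1/2) = (1/0.012) × 5.760 × 0.8421^(2/3) × 0.0025^(1/2) = 21.40 m³/s
V = Q/A = 21.40/5.760 = 3.716 m/s

3.72 m/s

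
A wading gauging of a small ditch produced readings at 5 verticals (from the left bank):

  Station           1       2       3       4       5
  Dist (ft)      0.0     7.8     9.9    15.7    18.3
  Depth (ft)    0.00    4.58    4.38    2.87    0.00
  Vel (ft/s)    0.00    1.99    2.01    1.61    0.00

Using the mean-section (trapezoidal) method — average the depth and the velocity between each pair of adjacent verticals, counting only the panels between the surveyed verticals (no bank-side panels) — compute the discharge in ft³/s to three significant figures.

Panel 1-2: Δb = 7.8 ft, d̄ = (0.00+4.58)/2 = 2.29, v̄ = (0.00+1.99)/2 = 0.995 → q = 7.8×2.29×0.995 = 17.77 ft³/s
Panel 2-3: Δb = 2.1 ft, d̄ = (4.58+4.38)/2 = 4.48, v̄ = (1.99+2.01)/2 = 2 → q = 2.1×4.48×2 = 18.82 ft³/s
Panel 3-4: Δb = 5.8 ft, d̄ = (4.38+2.87)/2 = 3.625, v̄ = (2.01+1.61)/2 = 1.81 → q = 5.8×3.625×1.81 = 38.06 ft³/s
Panel 4-5: Δb = 2.6 ft, d̄ = (2.87+0.00)/2 = 1.435, v̄ = (1.61+0.00)/2 = 0.805 → q = 2.6×1.435×0.805 = 3.003 ft³/s
Q = Σ q = 77.65 ft³/s

77.6 ft³/s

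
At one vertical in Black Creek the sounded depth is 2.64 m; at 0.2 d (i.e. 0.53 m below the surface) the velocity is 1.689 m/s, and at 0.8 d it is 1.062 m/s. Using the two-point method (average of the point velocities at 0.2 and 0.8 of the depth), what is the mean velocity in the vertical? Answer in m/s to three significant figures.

1.38 m/s

v̄ = (1.689 + 1.062) / 2 = 1.376 m/s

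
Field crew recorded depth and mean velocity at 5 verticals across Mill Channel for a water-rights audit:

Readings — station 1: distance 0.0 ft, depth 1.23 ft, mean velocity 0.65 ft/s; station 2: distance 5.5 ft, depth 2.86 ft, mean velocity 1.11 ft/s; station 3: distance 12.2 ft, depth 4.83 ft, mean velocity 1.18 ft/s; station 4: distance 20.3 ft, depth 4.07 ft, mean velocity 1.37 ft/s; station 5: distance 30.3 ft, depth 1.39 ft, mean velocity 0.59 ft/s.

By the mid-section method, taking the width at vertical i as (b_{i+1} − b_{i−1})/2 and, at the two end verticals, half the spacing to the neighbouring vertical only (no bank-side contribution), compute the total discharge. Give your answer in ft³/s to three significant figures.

118 ft³/s

w_1 = (5.5 − 0.0)/2 = 2.75 ft; q_1 = 0.65 × 1.23 × 2.75 = 2.199 ft³/s
w_2 = (12.2 − 0.0)/2 = 6.1 ft; q_2 = 1.11 × 2.86 × 6.1 = 19.37 ft³/s
w_3 = (20.3 − 5.5)/2 = 7.4 ft; q_3 = 1.18 × 4.83 × 7.4 = 42.18 ft³/s
w_4 = (30.3 − 12.2)/2 = 9.05 ft; q_4 = 1.37 × 4.07 × 9.05 = 50.46 ft³/s
w_5 = (30.3 − 20.3)/2 = 5 ft; q_5 = 0.59 × 1.39 × 5 = 4.101 ft³/s
Q = Σ qᵢ = 118.3 ft³/s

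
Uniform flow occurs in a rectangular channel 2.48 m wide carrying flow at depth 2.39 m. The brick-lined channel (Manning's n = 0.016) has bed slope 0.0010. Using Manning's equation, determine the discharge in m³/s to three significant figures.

10.2 m³/s

A = b·y = 2.48 × 2.39 = 5.927 m²
P = b + 2y = 2.48 + 2×2.39 = 7.260 m
R = A/P = 5.927/7.260 = 0.8164 m
Q = (1/n)·A·R^(2/3)·S^(1/2) = (1/0.016) × 5.927 × 0.8164^(2/3) × 0.0010^(1/2) = 10.23 m³/s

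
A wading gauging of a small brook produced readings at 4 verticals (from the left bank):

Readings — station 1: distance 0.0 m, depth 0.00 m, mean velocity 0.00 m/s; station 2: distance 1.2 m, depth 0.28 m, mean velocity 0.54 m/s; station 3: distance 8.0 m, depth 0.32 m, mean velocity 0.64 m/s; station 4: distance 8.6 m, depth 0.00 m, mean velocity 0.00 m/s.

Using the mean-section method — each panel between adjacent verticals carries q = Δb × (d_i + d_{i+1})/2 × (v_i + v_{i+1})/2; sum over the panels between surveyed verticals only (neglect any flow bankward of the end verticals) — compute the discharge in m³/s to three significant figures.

Panel 1-2: Δb = 1.2 m, d̄ = (0.00+0.28)/2 = 0.14, v̄ = (0.00+0.54)/2 = 0.27 → q = 1.2×0.14×0.27 = 0.04536 m³/s
Panel 2-3: Δb = 6.8 m, d̄ = (0.28+0.32)/2 = 0.3, v̄ = (0.54+0.64)/2 = 0.59 → q = 6.8×0.3×0.59 = 1.204 m³/s
Panel 3-4: Δb = 0.6 m, d̄ = (0.32+0.00)/2 = 0.16, v̄ = (0.64+0.00)/2 = 0.32 → q = 0.6×0.16×0.32 = 0.03072 m³/s
Q = Σ q = 1.280 m³/s

1.28 m³/s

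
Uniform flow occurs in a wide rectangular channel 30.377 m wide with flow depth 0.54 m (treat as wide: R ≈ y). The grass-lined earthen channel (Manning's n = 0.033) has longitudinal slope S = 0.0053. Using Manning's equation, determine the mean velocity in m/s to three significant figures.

A = b·y = 30.377 × 0.54 = 16.40 m²
Wide channel: R ≈ y = 0.54 m
Q = (1/n)·A·R^(2/3)·S^(1/2) = (1/0.033) × 16.40 × 0.5400^(2/3) × 0.0053^(1/2) = 24.00 m³/s
V = Q/A = 24.00/16.40 = 1.463 m/s

1.46 m/s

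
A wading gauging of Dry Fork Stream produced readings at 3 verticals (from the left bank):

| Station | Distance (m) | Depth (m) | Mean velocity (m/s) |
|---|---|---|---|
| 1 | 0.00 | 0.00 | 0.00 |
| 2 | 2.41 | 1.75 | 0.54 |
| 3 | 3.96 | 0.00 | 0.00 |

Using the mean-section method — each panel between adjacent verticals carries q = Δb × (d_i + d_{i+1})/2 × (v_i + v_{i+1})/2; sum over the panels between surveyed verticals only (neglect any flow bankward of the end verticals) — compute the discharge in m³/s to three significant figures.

0.936 m³/s

Panel 1-2: Δb = 2.41 m, d̄ = (0.00+1.75)/2 = 0.875, v̄ = (0.00+0.54)/2 = 0.27 → q = 2.41×0.875×0.27 = 0.5694 m³/s
Panel 2-3: Δb = 1.55 m, d̄ = (1.75+0.00)/2 = 0.875, v̄ = (0.54+0.00)/2 = 0.27 → q = 1.55×0.875×0.27 = 0.3662 m³/s
Q = Σ q = 0.9356 m³/s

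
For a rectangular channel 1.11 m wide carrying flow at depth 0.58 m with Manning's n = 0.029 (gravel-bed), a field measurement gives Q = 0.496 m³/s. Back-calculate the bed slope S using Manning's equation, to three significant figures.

0.00268

A = b·y = 1.11 × 0.58 = 0.6438 m²
P = b + 2y = 1.11 + 2×0.58 = 2.270 m
R = A/P = 0.6438/2.270 = 0.2836 m
S = (Q·n / (1·A·R^(2/3)))² = (0.496×0.029 / (1×0.6438×0.4317))² = 0.002679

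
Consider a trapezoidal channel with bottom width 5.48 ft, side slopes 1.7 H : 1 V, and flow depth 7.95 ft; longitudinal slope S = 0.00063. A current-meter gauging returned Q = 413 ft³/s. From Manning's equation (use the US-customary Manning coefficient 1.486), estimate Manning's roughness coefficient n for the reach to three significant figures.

0.0349

A = (b + z·y)·y = (5.48 + 1.7×7.95)×7.95 = 151.0 ft²
P = b + 2y√(1+z²) = 5.48 + 2×7.95×√(1+1.7²) = 36.84 ft
R = A/P = 151.0/36.84 = 4.099 ft
n = (1.486/Q)·A·R^(2/3)·S^(1/2) = (1.486/413) × 151.0 × 2.561 × 0.02510 = 0.03493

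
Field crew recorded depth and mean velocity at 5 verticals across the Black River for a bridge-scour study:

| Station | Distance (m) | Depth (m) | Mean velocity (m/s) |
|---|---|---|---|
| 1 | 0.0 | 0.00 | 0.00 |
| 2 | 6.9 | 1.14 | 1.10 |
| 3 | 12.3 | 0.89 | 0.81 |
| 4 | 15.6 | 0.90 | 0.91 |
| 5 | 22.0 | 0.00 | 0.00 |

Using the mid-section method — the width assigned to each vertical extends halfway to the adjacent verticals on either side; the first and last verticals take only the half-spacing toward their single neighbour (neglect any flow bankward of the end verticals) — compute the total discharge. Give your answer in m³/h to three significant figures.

53400 m³/h

w_2 = (12.3 − 0.0)/2 = 6.15 m; q_2 = 1.10 × 1.14 × 6.15 = 7.712 m³/s
w_3 = (15.6 − 6.9)/2 = 4.35 m; q_3 = 0.81 × 0.89 × 4.35 = 3.136 m³/s
w_4 = (22.0 − 12.3)/2 = 4.85 m; q_4 = 0.91 × 0.90 × 4.85 = 3.972 m³/s
Stations 1, 5 contribute zero (depth or velocity is 0).
Q = Σ qᵢ = 14.82 m³/s
= 14.82 × 3600 = 53350 m³/h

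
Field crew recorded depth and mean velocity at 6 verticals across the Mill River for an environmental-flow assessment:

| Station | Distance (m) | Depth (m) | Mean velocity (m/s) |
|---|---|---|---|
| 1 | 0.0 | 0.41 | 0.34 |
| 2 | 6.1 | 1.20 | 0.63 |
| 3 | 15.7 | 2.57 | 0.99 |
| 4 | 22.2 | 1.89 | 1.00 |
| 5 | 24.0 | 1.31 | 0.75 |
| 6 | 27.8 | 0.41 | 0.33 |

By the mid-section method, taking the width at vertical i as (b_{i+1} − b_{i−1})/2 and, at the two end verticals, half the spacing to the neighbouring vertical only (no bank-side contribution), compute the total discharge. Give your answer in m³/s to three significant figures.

w_1 = (6.1 − 0.0)/2 = 3.05 m; q_1 = 0.34 × 0.41 × 3.05 = 0.4252 m³/s
w_2 = (15.7 − 0.0)/2 = 7.85 m; q_2 = 0.63 × 1.20 × 7.85 = 5.935 m³/s
w_3 = (22.2 − 6.1)/2 = 8.05 m; q_3 = 0.99 × 2.57 × 8.05 = 20.48 m³/s
w_4 = (24.0 − 15.7)/2 = 4.15 m; q_4 = 1.00 × 1.89 × 4.15 = 7.844 m³/s
w_5 = (27.8 − 22.2)/2 = 2.8 m; q_5 = 0.75 × 1.31 × 2.8 = 2.751 m³/s
w_6 = (27.8 − 24.0)/2 = 1.9 m; q_6 = 0.33 × 0.41 × 1.9 = 0.2571 m³/s
Q = Σ qᵢ = 37.69 m³/s

37.7 m³/s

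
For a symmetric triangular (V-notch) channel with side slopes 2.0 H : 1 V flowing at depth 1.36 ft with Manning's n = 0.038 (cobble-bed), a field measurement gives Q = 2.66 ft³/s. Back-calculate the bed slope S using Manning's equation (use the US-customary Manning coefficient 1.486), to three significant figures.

A = z·y² = 2.0×1.36² = 3.699 ft²
P = 2y√(1+z²) = 2×1.36×√(1+2.0²) = 6.082 ft
R = A/P = 3.699/6.082 = 0.6082 ft
S = (Q·n / (1.486·A·R^(2/3)))² = (2.66×0.038 / (1.486×3.699×0.7179))² = 0.0006562

0.000656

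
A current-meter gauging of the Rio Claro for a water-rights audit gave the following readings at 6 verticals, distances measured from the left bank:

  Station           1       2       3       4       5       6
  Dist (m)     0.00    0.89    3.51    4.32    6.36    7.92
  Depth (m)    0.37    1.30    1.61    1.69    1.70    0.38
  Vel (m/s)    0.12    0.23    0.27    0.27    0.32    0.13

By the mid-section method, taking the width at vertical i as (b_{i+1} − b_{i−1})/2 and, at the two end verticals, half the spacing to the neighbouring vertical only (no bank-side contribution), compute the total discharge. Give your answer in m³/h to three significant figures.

w_1 = (0.89 − 0.00)/2 = 0.445 m; q_1 = 0.12 × 0.37 × 0.445 = 0.01976 m³/s
w_2 = (3.51 − 0.00)/2 = 1.755 m; q_2 = 0.23 × 1.30 × 1.755 = 0.5247 m³/s
w_3 = (4.32 − 0.89)/2 = 1.715 m; q_3 = 0.27 × 1.61 × 1.715 = 0.7455 m³/s
w_4 = (6.36 − 3.51)/2 = 1.425 m; q_4 = 0.27 × 1.69 × 1.425 = 0.6502 m³/s
w_5 = (7.92 − 4.32)/2 = 1.8 m; q_5 = 0.32 × 1.70 × 1.8 = 0.9792 m³/s
w_6 = (7.92 − 6.36)/2 = 0.78 m; q_6 = 0.13 × 0.38 × 0.78 = 0.03853 m³/s
Q = Σ qᵢ = 2.958 m³/s
= 2.958 × 3600 = 10650 m³/h

10600 m³/h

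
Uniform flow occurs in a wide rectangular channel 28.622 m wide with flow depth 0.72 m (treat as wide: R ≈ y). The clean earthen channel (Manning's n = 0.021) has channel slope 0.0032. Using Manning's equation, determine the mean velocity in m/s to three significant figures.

A = b·y = 28.622 × 0.72 = 20.61 m²
Wide channel: R ≈ y = 0.72 m
Q = (1/n)·A·R^(2/3)·S^(1/2) = (1/0.021) × 20.61 × 0.7200^(2/3) × 0.0032^(1/2) = 44.59 m³/s
V = Q/A = 44.59/20.61 = 2.164 m/s

2.16 m/s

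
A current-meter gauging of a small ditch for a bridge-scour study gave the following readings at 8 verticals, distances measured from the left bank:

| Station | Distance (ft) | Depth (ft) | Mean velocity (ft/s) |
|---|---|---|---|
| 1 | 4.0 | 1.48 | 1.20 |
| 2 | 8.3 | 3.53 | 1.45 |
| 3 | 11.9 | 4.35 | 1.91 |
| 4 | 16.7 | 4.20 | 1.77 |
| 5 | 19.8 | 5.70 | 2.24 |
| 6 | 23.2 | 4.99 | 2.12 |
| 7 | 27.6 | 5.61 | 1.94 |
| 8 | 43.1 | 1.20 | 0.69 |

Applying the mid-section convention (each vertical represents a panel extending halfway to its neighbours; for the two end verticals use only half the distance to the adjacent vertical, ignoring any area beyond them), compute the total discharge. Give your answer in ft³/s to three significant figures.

286 ft³/s

w_1 = (8.3 − 4.0)/2 = 2.15 ft; q_1 = 1.20 × 1.48 × 2.15 = 3.818 ft³/s
w_2 = (11.9 − 4.0)/2 = 3.95 ft; q_2 = 1.45 × 3.53 × 3.95 = 20.22 ft³/s
w_3 = (16.7 − 8.3)/2 = 4.2 ft; q_3 = 1.91 × 4.35 × 4.2 = 34.90 ft³/s
w_4 = (19.8 − 11.9)/2 = 3.95 ft; q_4 = 1.77 × 4.20 × 3.95 = 29.36 ft³/s
w_5 = (23.2 − 16.7)/2 = 3.25 ft; q_5 = 2.24 × 5.70 × 3.25 = 41.50 ft³/s
w_6 = (27.6 − 19.8)/2 = 3.9 ft; q_6 = 2.12 × 4.99 × 3.9 = 41.26 ft³/s
w_7 = (43.1 − 23.2)/2 = 9.95 ft; q_7 = 1.94 × 5.61 × 9.95 = 108.3 ft³/s
w_8 = (43.1 − 27.6)/2 = 7.75 ft; q_8 = 0.69 × 1.20 × 7.75 = 6.417 ft³/s
Q = Σ qᵢ = 285.8 ft³/s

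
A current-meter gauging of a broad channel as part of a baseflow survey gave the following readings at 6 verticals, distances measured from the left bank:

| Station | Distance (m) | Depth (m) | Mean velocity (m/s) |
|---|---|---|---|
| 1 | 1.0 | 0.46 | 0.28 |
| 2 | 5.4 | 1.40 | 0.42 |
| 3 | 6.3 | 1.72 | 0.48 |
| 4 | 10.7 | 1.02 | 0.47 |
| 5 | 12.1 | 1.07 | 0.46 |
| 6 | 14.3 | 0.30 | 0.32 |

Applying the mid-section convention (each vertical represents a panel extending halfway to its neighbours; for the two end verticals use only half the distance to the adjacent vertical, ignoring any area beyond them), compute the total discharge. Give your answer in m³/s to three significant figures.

w_1 = (5.4 − 1.0)/2 = 2.2 m; q_1 = 0.28 × 0.46 × 2.2 = 0.2834 m³/s
w_2 = (6.3 − 1.0)/2 = 2.65 m; q_2 = 0.42 × 1.40 × 2.65 = 1.558 m³/s
w_3 = (10.7 − 5.4)/2 = 2.65 m; q_3 = 0.48 × 1.72 × 2.65 = 2.188 m³/s
w_4 = (12.1 − 6.3)/2 = 2.9 m; q_4 = 0.47 × 1.02 × 2.9 = 1.390 m³/s
w_5 = (14.3 − 10.7)/2 = 1.8 m; q_5 = 0.46 × 1.07 × 1.8 = 0.8860 m³/s
w_6 = (14.3 − 12.1)/2 = 1.1 m; q_6 = 0.32 × 0.30 × 1.1 = 0.1056 m³/s
Q = Σ qᵢ = 6.411 m³/s

6.41 m³/s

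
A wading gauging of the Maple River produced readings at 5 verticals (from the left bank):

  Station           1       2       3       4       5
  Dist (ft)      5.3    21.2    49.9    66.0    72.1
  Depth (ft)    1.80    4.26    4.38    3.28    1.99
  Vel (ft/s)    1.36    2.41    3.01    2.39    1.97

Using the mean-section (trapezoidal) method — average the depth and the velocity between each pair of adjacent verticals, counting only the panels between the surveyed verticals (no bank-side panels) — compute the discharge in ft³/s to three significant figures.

Panel 1-2: Δb = 15.9 ft, d̄ = (1.80+4.26)/2 = 3.03, v̄ = (1.36+2.41)/2 = 1.885 → q = 15.9×3.03×1.885 = 90.81 ft³/s
Panel 2-3: Δb = 28.7 ft, d̄ = (4.26+4.38)/2 = 4.32, v̄ = (2.41+3.01)/2 = 2.71 → q = 28.7×4.32×2.71 = 336.0 ft³/s
Panel 3-4: Δb = 16.1 ft, d̄ = (4.38+3.28)/2 = 3.83, v̄ = (3.01+2.39)/2 = 2.7 → q = 16.1×3.83×2.7 = 166.5 ft³/s
Panel 4-5: Δb = 6.1 ft, d̄ = (3.28+1.99)/2 = 2.635, v̄ = (2.39+1.97)/2 = 2.18 → q = 6.1×2.635×2.18 = 35.04 ft³/s
Q = Σ q = 628.3 ft³/s

628 ft³/s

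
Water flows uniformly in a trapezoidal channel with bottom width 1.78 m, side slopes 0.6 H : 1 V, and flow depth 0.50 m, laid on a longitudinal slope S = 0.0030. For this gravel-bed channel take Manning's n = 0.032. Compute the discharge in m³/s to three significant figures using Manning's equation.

0.889 m³/s

A = (b + z·y)·y = (1.78 + 0.6×0.50)×0.50 = 1.040 m²
P = b + 2y√(1+z²) = 1.78 + 2×0.50×√(1+0.6²) = 2.946 m
R = A/P = 1.040/2.946 = 0.3530 m
Q = (1/n)·A·R^(2/3)·S^(1/2) = (1/0.032) × 1.040 × 0.3530^(2/3) × 0.0030^(1/2) = 0.8891 m³/s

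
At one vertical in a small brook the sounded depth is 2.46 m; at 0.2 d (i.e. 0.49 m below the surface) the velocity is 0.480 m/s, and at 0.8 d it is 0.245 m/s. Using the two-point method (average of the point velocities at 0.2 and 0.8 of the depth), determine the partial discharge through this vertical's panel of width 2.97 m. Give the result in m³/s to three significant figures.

v̄ = (0.480 + 0.245) / 2 = 0.3625 m/s
q = v̄ × d × w = 0.3625 × 2.46 × 2.97 = 2.648 m³/s

2.65 m³/s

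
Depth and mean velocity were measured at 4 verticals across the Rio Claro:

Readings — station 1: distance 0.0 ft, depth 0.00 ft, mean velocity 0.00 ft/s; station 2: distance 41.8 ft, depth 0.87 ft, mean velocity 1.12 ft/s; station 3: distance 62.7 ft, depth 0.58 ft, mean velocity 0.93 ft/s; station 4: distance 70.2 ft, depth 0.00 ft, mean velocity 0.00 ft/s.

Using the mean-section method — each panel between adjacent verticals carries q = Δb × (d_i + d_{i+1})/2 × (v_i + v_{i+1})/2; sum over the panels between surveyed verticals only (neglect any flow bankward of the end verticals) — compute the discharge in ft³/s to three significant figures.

Panel 1-2: Δb = 41.8 ft, d̄ = (0.00+0.87)/2 = 0.435, v̄ = (0.00+1.12)/2 = 0.56 → q = 41.8×0.435×0.56 = 10.18 ft³/s
Panel 2-3: Δb = 20.9 ft, d̄ = (0.87+0.58)/2 = 0.725, v̄ = (1.12+0.93)/2 = 1.025 → q = 20.9×0.725×1.025 = 15.53 ft³/s
Panel 3-4: Δb = 7.5 ft, d̄ = (0.58+0.00)/2 = 0.29, v̄ = (0.93+0.00)/2 = 0.465 → q = 7.5×0.29×0.465 = 1.011 ft³/s
Q = Σ q = 26.73 ft³/s

26.7 ft³/s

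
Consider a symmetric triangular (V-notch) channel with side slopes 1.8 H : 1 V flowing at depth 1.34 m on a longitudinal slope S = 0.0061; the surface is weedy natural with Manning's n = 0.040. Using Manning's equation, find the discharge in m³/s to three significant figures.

A = z·y² = 1.8×1.34² = 3.232 m²
P = 2y√(1+z²) = 2×1.34×√(1+1.8²) = 5.518 m
R = A/P = 3.232/5.518 = 0.5857 m
Q = (1/n)·A·R^(2/3)·S^(1/2) = (1/0.040) × 3.232 × 0.5857^(2/3) × 0.0061^(1/2) = 4.418 m³/s

4.42 m³/s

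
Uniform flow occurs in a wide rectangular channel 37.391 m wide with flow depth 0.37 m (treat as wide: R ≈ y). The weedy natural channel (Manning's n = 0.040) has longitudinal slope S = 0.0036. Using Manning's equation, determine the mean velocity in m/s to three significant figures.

0.773 m/s

A = b·y = 37.391 × 0.37 = 13.83 m²
Wide channel: R ≈ y = 0.37 m
Q = (1/n)·A·R^(2/3)·S^(1/2) = (1/0.040) × 13.83 × 0.3700^(2/3) × 0.0036^(1/2) = 10.70 m³/s
V = Q/A = 10.70/13.83 = 0.7731 m/s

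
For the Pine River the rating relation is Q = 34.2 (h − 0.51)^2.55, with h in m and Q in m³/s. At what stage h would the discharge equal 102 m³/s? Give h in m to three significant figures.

h − h₀ = (Q/C)^(1/b) = (102/34.2)^(1/2.55) = 1.535 m
h = 0.51 + 1.535 = 2.045 m

2.04 m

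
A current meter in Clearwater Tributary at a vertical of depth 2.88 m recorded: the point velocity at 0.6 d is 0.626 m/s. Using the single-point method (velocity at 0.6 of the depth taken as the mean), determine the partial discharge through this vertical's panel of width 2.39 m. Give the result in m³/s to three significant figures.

4.31 m³/s

v̄ = v₀.₆ = 0.626 m/s
q = v̄ × d × w = 0.6260 × 2.88 × 2.39 = 4.309 m³/s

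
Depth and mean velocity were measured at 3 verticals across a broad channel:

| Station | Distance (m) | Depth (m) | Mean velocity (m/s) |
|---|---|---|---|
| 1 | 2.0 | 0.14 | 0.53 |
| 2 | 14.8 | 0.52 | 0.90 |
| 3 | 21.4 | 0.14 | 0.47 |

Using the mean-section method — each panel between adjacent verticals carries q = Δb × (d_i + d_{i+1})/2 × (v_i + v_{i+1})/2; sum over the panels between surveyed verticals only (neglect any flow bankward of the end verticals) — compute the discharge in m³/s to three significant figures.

Panel 1-2: Δb = 12.8 m, d̄ = (0.14+0.52)/2 = 0.33, v̄ = (0.53+0.90)/2 = 0.715 → q = 12.8×0.33×0.715 = 3.020 m³/s
Panel 2-3: Δb = 6.6 m, d̄ = (0.52+0.14)/2 = 0.33, v̄ = (0.90+0.47)/2 = 0.685 → q = 6.6×0.33×0.685 = 1.492 m³/s
Q = Σ q = 4.512 m³/s

4.51 m³/s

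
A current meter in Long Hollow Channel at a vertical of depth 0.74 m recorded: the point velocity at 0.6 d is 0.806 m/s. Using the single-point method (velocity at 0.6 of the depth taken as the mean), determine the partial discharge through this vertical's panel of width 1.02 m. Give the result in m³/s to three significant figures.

v̄ = v₀.₆ = 0.806 m/s
q = v̄ × d × w = 0.8060 × 0.74 × 1.02 = 0.6084 m³/s

0.608 m³/s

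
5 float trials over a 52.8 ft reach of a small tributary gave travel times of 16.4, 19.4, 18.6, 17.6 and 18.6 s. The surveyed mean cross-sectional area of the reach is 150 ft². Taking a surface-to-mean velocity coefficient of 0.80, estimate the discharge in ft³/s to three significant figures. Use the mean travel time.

350 ft³/s

t̄ = (16.4 + 19.4 + 18.6 + 17.6 + 18.6) / 5 = 18.12 s
v_surface = L / t̄ = 52.8 / 18.12 = 2.914 ft/s
v_mean = 0.80 × 2.914 = 2.331 ft/s
Q = A × v_mean = 150 × 2.331 = 349.7 ft³/s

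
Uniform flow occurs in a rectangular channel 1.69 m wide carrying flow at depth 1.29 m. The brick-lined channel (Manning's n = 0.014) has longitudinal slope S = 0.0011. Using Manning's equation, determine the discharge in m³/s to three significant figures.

A = b·y = 1.69 × 1.29 = 2.180 m²
P = b + 2y = 1.69 + 2×1.29 = 4.270 m
R = A/P = 2.180/4.270 = 0.5106 m
Q = (1/n)·A·R^(2/3)·S^(1/2) = (1/0.014) × 2.180 × 0.5106^(2/3) × 0.0011^(1/2) = 3.299 m³/s

3.30 m³/s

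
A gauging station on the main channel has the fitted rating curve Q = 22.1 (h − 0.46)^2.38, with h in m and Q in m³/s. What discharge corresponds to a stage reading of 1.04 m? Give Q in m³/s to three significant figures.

Q = 22.1 × (1.04 − 0.46)^2.38 = 22.1 × 0.58^2.38 = 6.044 m³/s

6.04 m³/s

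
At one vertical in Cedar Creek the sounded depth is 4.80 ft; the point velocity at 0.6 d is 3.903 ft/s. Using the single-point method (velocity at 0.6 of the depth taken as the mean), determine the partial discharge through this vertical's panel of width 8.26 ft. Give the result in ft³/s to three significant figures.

v̄ = v₀.₆ = 3.903 ft/s
q = v̄ × d × w = 3.903 × 4.80 × 8.26 = 154.7 ft³/s

155 ft³/s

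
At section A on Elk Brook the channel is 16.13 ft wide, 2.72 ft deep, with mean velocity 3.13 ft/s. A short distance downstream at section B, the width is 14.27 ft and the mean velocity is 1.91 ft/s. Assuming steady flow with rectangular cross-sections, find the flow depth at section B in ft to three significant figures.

5.04 ft

Q = A₁V₁ = (16.13×2.72) × 3.13 = 137.3 ft³/s
d₂ = Q/(b₂ V₂) = 137.3/(14.27×1.91) = 5.038 ft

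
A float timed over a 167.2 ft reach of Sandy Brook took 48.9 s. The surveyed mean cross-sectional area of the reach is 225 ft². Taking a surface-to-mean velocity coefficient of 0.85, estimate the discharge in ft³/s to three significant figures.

v_surface = L / t̄ = 167.2 / 48.9 = 3.419 ft/s
v_mean = 0.85 × 3.419 = 2.906 ft/s
Q = A × v_mean = 225 × 2.906 = 653.9 ft³/s

654 ft³/s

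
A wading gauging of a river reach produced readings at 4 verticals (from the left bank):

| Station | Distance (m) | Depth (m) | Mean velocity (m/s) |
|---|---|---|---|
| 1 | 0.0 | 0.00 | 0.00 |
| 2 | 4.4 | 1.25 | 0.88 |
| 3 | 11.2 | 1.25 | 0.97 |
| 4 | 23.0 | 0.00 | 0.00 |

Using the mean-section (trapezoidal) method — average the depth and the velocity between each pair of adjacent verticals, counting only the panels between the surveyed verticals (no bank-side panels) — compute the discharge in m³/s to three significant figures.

12.6 m³/s

Panel 1-2: Δb = 4.4 m, d̄ = (0.00+1.25)/2 = 0.625, v̄ = (0.00+0.88)/2 = 0.44 → q = 4.4×0.625×0.44 = 1.210 m³/s
Panel 2-3: Δb = 6.8 m, d̄ = (1.25+1.25)/2 = 1.25, v̄ = (0.88+0.97)/2 = 0.925 → q = 6.8×1.25×0.925 = 7.863 m³/s
Panel 3-4: Δb = 11.8 m, d̄ = (1.25+0.00)/2 = 0.625, v̄ = (0.97+0.00)/2 = 0.485 → q = 11.8×0.625×0.485 = 3.577 m³/s
Q = Σ q = 12.65 m³/s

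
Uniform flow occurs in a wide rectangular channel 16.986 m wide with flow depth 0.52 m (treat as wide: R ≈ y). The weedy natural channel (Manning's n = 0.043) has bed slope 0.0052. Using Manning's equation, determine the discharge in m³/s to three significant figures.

9.58 m³/s

A = b·y = 16.986 × 0.52 = 8.833 m²
Wide channel: R ≈ y = 0.52 m
Q = (1/n)·A·R^(2/3)·S^(1/2) = (1/0.043) × 8.833 × 0.5200^(2/3) × 0.0052^(1/2) = 9.578 m³/s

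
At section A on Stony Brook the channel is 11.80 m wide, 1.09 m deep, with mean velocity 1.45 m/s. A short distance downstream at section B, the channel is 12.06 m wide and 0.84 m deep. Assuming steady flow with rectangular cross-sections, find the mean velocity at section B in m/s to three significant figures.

1.84 m/s

Q = A₁V₁ = (11.80×1.09) × 1.45 = 18.65 m³/s
A₂ = 12.06 × 0.84 = 10.13 m²
V₂ = Q/A₂ = 18.65/10.13 = 1.841 m/s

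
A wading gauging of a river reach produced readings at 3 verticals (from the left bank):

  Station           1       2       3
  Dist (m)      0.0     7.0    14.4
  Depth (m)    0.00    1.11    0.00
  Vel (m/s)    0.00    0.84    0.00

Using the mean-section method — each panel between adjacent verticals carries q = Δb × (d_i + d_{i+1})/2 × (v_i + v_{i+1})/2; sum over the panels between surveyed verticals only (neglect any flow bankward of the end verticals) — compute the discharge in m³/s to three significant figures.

Panel 1-2: Δb = 7 m, d̄ = (0.00+1.11)/2 = 0.555, v̄ = (0.00+0.84)/2 = 0.42 → q = 7×0.555×0.42 = 1.632 m³/s
Panel 2-3: Δb = 7.4 m, d̄ = (1.11+0.00)/2 = 0.555, v̄ = (0.84+0.00)/2 = 0.42 → q = 7.4×0.555×0.42 = 1.725 m³/s
Q = Σ q = 3.357 m³/s

3.36 m³/s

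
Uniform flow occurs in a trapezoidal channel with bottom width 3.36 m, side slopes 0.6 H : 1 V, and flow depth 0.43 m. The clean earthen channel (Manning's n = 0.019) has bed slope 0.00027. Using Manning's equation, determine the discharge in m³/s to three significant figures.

0.677 m³/s

A = (b + z·y)·y = (3.36 + 0.6×0.43)×0.43 = 1.556 m²
P = b + 2y√(1+z²) = 3.36 + 2×0.43×√(1+0.6²) = 4.363 m
R = A/P = 1.556/4.363 = 0.3566 m
Q = (1/n)·A·R^(2/3)·S^(1/2) = (1/0.019) × 1.556 × 0.3566^(2/3) × 0.00027^(1/2) = 0.6766 m³/s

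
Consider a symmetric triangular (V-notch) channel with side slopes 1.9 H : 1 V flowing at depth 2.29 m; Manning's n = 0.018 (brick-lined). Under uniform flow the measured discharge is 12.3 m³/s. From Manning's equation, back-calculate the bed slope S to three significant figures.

A = z·y² = 1.9×2.29² = 9.964 m²
P = 2y√(1+z²) = 2×2.29×√(1+1.9²) = 9.834 m
R = A/P = 9.964/9.834 = 1.013 m
S = (Q·n / (1·A·R^(2/3)))² = (12.3×0.018 / (1×9.964×1.009))² = 0.0004852

0.000485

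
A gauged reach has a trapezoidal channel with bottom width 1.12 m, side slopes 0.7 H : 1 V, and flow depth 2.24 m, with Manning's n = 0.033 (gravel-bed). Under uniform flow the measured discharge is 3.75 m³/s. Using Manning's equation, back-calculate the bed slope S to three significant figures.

A = (b + z·y)·y = (1.12 + 0.7×2.24)×2.24 = 6.021 m²
P = b + 2y√(1+z²) = 1.12 + 2×2.24×√(1+0.7²) = 6.589 m
R = A/P = 6.021/6.589 = 0.9139 m
S = (Q·n / (1·A·R^(2/3)))² = (3.75×0.033 / (1×6.021×0.9417))² = 0.0004763

0.000476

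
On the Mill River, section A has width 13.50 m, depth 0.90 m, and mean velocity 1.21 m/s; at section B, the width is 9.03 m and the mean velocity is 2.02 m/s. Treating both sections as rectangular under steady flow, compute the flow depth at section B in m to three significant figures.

0.806 m

Q = A₁V₁ = (13.50×0.90) × 1.21 = 14.70 m³/s
d₂ = Q/(b₂ V₂) = 14.70/(9.03×2.02) = 0.8060 m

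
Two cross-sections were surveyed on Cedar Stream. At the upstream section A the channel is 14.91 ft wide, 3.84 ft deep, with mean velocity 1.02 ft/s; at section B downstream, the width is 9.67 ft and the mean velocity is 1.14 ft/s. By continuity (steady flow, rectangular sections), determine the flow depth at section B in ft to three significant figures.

Q = A₁V₁ = (14.91×3.84) × 1.02 = 58.40 ft³/s
d₂ = Q/(b₂ V₂) = 58.40/(9.67×1.14) = 5.298 ft

5.30 ft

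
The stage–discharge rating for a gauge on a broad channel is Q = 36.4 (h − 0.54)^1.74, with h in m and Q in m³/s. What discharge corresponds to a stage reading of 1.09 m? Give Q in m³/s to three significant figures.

Q = 36.4 × (1.09 − 0.54)^1.74 = 36.4 × 0.55^1.74 = 12.86 m³/s

12.9 m³/s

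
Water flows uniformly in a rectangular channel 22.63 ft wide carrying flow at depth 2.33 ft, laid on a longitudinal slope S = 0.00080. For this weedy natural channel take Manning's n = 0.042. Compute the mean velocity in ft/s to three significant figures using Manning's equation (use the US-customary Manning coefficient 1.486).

A = b·y = 22.63 × 2.33 = 52.73 ft²
P = b + 2y = 22.63 + 2×2.33 = 27.29 ft
R = A/P = 52.73/27.29 = 1.932 ft
Q = (1.486/n)·A·R^(2/3)·S^(1/2) = (1.486/0.042) × 52.73 × 1.932^(2/3) × 0.00080^(1/2) = 81.86 ft³/s
V = Q/A = 81.86/52.73 = 1.552 ft/s

1.55 ft/s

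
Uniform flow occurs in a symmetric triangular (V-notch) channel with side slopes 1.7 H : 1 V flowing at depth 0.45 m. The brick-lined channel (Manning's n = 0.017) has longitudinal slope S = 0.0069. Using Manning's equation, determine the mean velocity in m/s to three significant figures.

1.64 m/s

A = z·y² = 1.7×0.45² = 0.3443 m²
P = 2y√(1+z²) = 2×0.45×√(1+1.7²) = 1.775 m
R = A/P = 0.3443/1.775 = 0.1939 m
Q = (1/n)·A·R^(2/3)·S^(1/2) = (1/0.017) × 0.3443 × 0.1939^(2/3) × 0.0069^(1/2) = 0.5636 m³/s
V = Q/A = 0.5636/0.3443 = 1.637 m/s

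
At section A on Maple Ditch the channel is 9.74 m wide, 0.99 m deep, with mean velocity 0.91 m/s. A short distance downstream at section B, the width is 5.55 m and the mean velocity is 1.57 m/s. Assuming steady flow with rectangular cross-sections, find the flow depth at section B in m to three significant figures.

1.01 m

Q = A₁V₁ = (9.74×0.99) × 0.91 = 8.775 m³/s
d₂ = Q/(b₂ V₂) = 8.775/(5.55×1.57) = 1.007 m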